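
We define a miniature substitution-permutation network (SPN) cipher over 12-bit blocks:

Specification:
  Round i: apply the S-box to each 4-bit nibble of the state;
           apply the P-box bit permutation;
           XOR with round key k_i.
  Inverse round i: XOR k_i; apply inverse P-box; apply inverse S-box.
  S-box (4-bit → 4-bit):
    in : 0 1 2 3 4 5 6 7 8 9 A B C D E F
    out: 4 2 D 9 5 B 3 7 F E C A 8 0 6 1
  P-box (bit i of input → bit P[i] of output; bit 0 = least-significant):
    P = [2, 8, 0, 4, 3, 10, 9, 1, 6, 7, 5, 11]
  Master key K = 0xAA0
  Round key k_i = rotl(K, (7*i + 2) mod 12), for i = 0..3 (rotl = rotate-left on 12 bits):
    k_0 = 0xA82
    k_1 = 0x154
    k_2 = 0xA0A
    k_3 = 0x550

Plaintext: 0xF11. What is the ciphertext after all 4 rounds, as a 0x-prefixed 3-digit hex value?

0xAB3

s_0 = plaintext = 0xF11
s_1 = Round(s_0, k_0) = 0xFC2
s_2 = Round(s_1, k_1) = 0x103
s_3 = Round(s_2, k_2) = 0x89E
s_4 = Round(s_3, k_3) = 0xAB3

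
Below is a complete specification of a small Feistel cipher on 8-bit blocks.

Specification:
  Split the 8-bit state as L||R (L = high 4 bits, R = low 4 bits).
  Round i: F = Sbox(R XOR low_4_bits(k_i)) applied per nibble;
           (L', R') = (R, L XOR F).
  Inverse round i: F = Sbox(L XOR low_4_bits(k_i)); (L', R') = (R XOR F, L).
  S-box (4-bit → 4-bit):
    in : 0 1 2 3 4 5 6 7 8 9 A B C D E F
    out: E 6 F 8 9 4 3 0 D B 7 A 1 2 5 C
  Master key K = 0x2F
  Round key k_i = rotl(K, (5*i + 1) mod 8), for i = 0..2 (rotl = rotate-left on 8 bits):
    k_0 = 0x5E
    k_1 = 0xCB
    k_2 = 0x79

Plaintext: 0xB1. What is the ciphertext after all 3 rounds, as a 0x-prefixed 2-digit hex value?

0x0C

s_0 = plaintext = 0xB1
s_1 = Round(s_0, k_0) = 0x17
s_2 = Round(s_1, k_1) = 0x70
s_3 = Round(s_2, k_2) = 0x0C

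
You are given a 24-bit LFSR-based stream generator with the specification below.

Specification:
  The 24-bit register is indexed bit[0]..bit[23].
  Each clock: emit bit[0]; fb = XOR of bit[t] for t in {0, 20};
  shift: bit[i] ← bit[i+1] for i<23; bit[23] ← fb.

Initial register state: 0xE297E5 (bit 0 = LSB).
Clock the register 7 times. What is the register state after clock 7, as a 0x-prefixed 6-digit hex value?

0xB7C52F

reg_0 = 0xE297E5
clock 1: out=1, reg = 0xF14BF2
clock 2: out=0, reg = 0xF8A5F9
clock 3: out=1, reg = 0x7C52FC
clock 4: out=0, reg = 0xBE297E
clock 5: out=0, reg = 0xDF14BF
clock 6: out=1, reg = 0x6F8A5F
clock 7: out=1, reg = 0xB7C52F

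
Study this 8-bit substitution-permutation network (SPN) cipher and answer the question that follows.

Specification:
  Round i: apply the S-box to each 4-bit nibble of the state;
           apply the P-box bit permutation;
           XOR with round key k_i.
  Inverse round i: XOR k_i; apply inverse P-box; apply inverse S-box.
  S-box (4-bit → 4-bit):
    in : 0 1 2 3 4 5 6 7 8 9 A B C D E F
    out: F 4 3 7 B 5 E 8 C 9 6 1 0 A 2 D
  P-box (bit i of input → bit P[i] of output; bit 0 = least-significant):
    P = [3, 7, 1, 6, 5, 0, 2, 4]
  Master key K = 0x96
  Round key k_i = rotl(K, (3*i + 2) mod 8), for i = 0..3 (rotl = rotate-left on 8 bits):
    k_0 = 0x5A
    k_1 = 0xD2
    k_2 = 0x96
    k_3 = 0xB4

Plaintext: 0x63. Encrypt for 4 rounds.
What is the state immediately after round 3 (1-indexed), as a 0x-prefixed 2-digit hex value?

0xC5

s_0 = plaintext = 0x63
s_1 = Round(s_0, k_0) = 0xC5
s_2 = Round(s_1, k_1) = 0xD8
s_3 = Round(s_2, k_2) = 0xC5
s_4 = Round(s_3, k_3) = 0xBE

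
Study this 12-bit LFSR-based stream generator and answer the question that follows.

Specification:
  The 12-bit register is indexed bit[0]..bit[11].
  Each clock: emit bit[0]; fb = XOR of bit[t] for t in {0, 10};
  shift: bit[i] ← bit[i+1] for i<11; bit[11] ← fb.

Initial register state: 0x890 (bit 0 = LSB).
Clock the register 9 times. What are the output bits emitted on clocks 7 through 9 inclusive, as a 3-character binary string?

reg_0 = 0x890
clock 1: out=0, reg = 0x448
clock 2: out=0, reg = 0xA24
clock 3: out=0, reg = 0x512
clock 4: out=0, reg = 0xA89
clock 5: out=1, reg = 0xD44
clock 6: out=0, reg = 0xEA2
clock 7: out=0, reg = 0xF51
clock 8: out=1, reg = 0x7A8
clock 9: out=0, reg = 0xBD4

010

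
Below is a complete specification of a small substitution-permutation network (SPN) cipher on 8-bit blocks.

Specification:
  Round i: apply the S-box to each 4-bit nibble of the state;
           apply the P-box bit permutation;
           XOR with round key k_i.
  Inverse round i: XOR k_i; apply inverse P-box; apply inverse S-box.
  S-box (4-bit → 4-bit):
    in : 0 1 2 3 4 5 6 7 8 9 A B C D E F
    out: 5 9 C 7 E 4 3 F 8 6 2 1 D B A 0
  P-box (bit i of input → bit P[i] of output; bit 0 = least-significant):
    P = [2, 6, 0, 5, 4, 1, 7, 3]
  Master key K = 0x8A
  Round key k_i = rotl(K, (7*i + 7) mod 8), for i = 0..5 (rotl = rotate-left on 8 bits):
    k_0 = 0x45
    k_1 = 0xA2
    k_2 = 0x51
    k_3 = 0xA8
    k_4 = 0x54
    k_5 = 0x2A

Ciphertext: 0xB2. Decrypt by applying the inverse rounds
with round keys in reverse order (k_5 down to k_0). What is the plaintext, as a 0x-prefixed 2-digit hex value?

0x50

s_0 = ciphertext = 0xB2
s_1 = InvRound(s_0, k_5) = 0xCF
s_2 = InvRound(s_1, k_4) = 0x75
s_3 = InvRound(s_2, k_3) = 0xC3
s_4 = InvRound(s_3, k_2) = 0x3F
s_5 = InvRound(s_4, k_1) = 0xC0
s_6 = InvRound(s_5, k_0) = 0x50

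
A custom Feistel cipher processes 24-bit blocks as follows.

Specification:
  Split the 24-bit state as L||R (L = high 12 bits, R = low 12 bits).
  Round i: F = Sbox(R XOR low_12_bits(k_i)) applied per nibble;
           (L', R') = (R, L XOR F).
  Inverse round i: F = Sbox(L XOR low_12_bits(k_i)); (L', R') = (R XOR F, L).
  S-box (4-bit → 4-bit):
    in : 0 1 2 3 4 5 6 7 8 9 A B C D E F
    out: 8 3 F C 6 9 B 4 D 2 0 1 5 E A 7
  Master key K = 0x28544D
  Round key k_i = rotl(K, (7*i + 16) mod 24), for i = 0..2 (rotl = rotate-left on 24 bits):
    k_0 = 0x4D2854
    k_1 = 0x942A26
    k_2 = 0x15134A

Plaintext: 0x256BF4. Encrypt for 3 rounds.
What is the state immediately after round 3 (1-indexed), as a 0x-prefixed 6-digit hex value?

0xDB9422

s_0 = plaintext = 0x256BF4
s_1 = Round(s_0, k_0) = 0xBF4E5E
s_2 = Round(s_1, k_1) = 0xE5EDB9
s_3 = Round(s_2, k_2) = 0xDB9422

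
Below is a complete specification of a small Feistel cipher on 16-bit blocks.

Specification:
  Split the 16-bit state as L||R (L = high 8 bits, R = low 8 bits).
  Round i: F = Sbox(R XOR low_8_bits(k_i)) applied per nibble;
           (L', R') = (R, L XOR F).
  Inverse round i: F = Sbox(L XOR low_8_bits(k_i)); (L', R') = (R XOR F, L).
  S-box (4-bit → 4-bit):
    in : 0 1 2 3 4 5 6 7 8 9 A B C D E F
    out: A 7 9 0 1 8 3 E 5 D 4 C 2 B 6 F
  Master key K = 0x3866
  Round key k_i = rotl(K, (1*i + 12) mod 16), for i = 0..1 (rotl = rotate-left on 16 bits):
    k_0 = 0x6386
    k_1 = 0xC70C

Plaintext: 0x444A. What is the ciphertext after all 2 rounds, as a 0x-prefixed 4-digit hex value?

0x667E

s_0 = plaintext = 0x444A
s_1 = Round(s_0, k_0) = 0x4A66
s_2 = Round(s_1, k_1) = 0x667E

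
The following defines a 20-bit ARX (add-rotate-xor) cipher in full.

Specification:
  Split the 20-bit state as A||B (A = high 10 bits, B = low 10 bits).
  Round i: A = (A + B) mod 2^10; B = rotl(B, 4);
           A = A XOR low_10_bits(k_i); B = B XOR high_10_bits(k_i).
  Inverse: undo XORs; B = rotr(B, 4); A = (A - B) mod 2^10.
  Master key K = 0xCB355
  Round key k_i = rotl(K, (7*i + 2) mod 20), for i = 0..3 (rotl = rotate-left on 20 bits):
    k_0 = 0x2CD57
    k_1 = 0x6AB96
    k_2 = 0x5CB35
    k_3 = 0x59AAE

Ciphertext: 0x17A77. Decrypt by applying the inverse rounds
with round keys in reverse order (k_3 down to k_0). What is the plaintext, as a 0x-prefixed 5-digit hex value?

s_0 = ciphertext = 0x17A77
s_1 = InvRound(s_0, k_3) = 0x9FC71
s_2 = InvRound(s_1, k_2) = 0x1E8D0
s_3 = InvRound(s_2, k_1) = 0x55697
s_4 = InvRound(s_3, k_0) = 0xB8122

0xB8122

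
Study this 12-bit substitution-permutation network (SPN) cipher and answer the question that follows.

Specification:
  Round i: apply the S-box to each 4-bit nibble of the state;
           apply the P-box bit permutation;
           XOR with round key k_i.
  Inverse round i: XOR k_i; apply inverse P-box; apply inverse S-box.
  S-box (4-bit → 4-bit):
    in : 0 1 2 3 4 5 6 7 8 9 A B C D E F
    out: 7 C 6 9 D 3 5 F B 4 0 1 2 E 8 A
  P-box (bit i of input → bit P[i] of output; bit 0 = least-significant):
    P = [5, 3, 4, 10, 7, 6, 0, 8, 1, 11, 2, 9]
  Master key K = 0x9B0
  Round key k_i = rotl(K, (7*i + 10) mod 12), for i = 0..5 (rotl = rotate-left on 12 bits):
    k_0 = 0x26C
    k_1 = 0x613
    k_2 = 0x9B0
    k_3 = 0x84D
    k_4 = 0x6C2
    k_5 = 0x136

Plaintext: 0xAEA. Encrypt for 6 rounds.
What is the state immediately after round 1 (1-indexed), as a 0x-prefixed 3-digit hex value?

0x36C

s_0 = plaintext = 0xAEA
s_1 = Round(s_0, k_0) = 0x36C
s_2 = Round(s_1, k_1) = 0x498
s_3 = Round(s_2, k_2) = 0xF9F
s_4 = Round(s_3, k_3) = 0x644
s_5 = Round(s_4, k_4) = 0x375
s_6 = Round(s_5, k_5) = 0x2DD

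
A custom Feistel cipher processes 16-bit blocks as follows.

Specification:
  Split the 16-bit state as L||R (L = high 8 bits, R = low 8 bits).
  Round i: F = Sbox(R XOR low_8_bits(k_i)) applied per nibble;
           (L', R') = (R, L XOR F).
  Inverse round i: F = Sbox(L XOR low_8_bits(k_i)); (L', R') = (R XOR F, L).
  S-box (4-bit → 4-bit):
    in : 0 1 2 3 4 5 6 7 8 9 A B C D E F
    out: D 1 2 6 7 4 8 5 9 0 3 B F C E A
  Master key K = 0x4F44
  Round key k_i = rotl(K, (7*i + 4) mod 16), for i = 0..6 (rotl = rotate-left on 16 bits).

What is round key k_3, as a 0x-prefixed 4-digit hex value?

0x889E

K = 0x4F44
k_0 = rotl(K, (7*0+4) mod 16) = rotl(K, 4) = 0xF444
k_1 = rotl(K, (7*1+4) mod 16) = rotl(K, 11) = 0x227A
k_2 = rotl(K, (7*2+4) mod 16) = rotl(K, 2) = 0x3D11
k_3 = rotl(K, (7*3+4) mod 16) = rotl(K, 9) = 0x889E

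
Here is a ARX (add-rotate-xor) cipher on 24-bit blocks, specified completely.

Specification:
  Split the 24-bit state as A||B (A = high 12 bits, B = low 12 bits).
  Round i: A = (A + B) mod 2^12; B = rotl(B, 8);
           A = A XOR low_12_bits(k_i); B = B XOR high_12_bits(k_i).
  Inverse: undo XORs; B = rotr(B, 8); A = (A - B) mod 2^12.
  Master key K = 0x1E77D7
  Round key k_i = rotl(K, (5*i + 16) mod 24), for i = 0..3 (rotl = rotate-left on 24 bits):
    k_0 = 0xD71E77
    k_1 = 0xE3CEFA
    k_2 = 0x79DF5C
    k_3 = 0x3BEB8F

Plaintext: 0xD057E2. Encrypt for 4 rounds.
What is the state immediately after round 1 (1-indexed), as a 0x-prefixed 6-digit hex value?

0xA90F0F

s_0 = plaintext = 0xD057E2
s_1 = Round(s_0, k_0) = 0xA90F0F
s_2 = Round(s_1, k_1) = 0x7651CC
s_3 = Round(s_2, k_2) = 0x66DB81
s_4 = Round(s_3, k_3) = 0xA61206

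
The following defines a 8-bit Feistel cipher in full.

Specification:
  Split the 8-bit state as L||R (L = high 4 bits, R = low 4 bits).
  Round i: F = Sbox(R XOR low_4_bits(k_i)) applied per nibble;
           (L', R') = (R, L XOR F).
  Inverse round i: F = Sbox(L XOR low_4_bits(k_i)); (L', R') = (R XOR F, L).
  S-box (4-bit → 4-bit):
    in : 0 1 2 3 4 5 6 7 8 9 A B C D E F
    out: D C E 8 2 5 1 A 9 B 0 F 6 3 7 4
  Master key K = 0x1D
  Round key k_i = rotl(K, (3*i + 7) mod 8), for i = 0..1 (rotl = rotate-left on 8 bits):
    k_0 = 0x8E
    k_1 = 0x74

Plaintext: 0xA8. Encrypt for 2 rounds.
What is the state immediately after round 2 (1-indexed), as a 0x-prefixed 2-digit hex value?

0xBC

s_0 = plaintext = 0xA8
s_1 = Round(s_0, k_0) = 0x8B
s_2 = Round(s_1, k_1) = 0xBC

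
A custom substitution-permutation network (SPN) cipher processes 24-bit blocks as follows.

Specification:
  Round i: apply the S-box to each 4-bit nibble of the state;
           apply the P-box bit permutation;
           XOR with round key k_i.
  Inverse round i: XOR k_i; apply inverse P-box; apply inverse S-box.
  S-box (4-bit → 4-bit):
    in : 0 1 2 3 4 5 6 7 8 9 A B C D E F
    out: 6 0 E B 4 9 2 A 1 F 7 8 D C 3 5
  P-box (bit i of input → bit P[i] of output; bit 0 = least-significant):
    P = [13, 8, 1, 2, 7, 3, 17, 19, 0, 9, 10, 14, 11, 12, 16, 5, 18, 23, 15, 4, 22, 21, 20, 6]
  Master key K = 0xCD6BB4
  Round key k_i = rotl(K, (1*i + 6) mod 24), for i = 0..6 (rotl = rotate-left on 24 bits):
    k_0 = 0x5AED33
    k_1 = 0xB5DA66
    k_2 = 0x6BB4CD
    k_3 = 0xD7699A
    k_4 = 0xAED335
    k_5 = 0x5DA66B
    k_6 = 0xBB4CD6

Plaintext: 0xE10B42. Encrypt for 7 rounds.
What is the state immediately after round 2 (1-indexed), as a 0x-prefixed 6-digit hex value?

s_0 = plaintext = 0xE10B42
s_1 = Round(s_0, k_0) = 0x39BC35
s_2 = Round(s_1, k_1) = 0x593E9B
s_3 = Round(s_2, k_2) = 0xA52E30
s_4 = Round(s_3, k_3) = 0xAA7A21
s_5 = Round(s_4, k_4) = 0x50451C
s_6 = Round(s_5, k_5) = 0x9C462C
s_7 = Round(s_6, k_6) = 0xC4EE88

0x593E9B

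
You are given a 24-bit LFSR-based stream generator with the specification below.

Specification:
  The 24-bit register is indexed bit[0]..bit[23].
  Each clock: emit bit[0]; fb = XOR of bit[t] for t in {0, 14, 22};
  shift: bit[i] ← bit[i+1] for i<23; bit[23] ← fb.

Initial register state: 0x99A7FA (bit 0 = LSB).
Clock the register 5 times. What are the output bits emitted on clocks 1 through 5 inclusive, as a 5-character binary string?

01011

reg_0 = 0x99A7FA
clock 1: out=0, reg = 0x4CD3FD
clock 2: out=1, reg = 0xA669FE
clock 3: out=0, reg = 0xD334FF
clock 4: out=1, reg = 0x699A7F
clock 5: out=1, reg = 0x34CD3F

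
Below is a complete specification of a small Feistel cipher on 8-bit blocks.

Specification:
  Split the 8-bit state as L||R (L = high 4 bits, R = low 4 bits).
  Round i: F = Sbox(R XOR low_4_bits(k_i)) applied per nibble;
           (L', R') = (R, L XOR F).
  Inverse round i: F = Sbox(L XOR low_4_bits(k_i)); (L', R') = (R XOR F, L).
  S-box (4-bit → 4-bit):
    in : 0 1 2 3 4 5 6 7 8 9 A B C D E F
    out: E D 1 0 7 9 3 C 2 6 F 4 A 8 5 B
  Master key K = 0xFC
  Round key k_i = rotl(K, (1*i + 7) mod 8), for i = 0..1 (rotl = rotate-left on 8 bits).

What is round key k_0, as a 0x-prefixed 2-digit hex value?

0x7E

K = 0xFC
k_0 = rotl(K, (1*0+7) mod 8) = rotl(K, 7) = 0x7E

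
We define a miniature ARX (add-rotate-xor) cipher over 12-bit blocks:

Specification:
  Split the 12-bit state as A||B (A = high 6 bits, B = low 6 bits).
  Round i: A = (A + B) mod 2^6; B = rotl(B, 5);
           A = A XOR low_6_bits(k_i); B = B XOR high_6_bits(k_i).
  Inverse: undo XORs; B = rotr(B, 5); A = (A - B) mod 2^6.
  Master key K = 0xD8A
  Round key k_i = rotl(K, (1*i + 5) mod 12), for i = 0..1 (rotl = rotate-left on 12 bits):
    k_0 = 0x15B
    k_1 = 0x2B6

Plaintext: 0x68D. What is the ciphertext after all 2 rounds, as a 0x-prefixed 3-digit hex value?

0xA7B

s_0 = plaintext = 0x68D
s_1 = Round(s_0, k_0) = 0xF23
s_2 = Round(s_1, k_1) = 0xA7B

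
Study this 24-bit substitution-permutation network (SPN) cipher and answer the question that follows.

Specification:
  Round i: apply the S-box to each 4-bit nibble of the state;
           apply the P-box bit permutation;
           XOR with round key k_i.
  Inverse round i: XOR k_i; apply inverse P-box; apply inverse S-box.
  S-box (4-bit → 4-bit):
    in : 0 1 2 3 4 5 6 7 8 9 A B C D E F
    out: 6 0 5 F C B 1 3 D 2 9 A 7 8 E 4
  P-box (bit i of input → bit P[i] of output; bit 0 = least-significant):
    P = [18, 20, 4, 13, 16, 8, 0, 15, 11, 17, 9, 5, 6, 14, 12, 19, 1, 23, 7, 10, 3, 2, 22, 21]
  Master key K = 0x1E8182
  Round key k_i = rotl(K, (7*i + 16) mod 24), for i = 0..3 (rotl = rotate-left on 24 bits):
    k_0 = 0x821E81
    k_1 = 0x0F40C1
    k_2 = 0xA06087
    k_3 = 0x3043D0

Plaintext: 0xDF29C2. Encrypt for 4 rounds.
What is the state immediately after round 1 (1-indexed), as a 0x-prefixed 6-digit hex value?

0xA50F50

s_0 = plaintext = 0xDF29C2
s_1 = Round(s_0, k_0) = 0xA50F50
s_2 = Round(s_1, k_1) = 0xBE97DB
s_3 = Round(s_2, k_2) = 0x128C03
s_4 = Round(s_3, k_3) = 0x2E7803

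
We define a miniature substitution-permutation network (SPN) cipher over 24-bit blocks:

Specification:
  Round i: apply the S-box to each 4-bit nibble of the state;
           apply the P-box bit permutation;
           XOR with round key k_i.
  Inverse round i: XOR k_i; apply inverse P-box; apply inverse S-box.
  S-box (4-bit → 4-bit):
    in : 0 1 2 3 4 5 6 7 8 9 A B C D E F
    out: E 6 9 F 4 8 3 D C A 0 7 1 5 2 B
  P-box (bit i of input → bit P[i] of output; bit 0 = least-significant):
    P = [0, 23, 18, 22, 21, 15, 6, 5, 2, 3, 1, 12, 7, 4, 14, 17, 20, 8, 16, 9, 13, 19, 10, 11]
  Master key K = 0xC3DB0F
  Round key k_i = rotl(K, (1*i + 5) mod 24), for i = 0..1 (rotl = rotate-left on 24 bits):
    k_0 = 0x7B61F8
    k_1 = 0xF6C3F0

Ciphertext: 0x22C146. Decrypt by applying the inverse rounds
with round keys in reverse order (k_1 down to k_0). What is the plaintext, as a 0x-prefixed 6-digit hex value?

s_0 = ciphertext = 0x22C146
s_1 = InvRound(s_0, k_1) = 0xA26D50
s_2 = InvRound(s_1, k_0) = 0x0DCE59

0x0DCE59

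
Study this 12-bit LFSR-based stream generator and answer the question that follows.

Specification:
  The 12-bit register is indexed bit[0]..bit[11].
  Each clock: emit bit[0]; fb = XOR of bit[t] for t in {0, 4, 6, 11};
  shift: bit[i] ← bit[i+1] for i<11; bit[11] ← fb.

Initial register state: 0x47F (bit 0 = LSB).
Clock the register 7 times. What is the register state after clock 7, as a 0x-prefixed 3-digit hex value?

0x4E8

reg_0 = 0x47F
clock 1: out=1, reg = 0xA3F
clock 2: out=1, reg = 0xD1F
clock 3: out=1, reg = 0xE8F
clock 4: out=1, reg = 0x747
clock 5: out=1, reg = 0x3A3
clock 6: out=1, reg = 0x9D1
clock 7: out=1, reg = 0x4E8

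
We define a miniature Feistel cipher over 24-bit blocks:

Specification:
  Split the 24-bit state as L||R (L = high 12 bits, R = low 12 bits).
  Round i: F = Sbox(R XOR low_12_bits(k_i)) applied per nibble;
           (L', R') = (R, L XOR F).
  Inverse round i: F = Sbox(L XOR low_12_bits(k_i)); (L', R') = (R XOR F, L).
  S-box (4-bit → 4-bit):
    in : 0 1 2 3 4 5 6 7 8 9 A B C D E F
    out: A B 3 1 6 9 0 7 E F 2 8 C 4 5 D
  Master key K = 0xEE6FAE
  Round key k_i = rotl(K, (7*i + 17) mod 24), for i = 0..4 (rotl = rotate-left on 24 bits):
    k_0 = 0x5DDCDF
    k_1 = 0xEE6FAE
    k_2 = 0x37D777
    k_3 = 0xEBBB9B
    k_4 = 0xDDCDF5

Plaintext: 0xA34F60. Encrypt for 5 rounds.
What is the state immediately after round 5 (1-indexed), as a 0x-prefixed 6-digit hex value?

0x079A7F

s_0 = plaintext = 0xA34F60
s_1 = Round(s_0, k_0) = 0xF60BB9
s_2 = Round(s_1, k_1) = 0xBB99D7
s_3 = Round(s_2, k_2) = 0x9D7E93
s_4 = Round(s_3, k_3) = 0xE93079
s_5 = Round(s_4, k_4) = 0x079A7F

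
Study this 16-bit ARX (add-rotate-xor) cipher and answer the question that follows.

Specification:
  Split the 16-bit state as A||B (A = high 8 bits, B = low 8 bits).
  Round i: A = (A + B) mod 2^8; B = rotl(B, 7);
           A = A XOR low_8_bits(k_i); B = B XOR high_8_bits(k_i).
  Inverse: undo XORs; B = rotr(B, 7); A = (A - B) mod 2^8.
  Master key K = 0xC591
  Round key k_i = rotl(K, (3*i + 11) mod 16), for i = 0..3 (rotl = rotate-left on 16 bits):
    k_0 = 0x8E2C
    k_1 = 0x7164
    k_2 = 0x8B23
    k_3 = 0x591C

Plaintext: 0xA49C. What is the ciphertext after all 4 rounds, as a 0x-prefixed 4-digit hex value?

0x61D8

s_0 = plaintext = 0xA49C
s_1 = Round(s_0, k_0) = 0x6CC0
s_2 = Round(s_1, k_1) = 0x4811
s_3 = Round(s_2, k_2) = 0x7A03
s_4 = Round(s_3, k_3) = 0x61D8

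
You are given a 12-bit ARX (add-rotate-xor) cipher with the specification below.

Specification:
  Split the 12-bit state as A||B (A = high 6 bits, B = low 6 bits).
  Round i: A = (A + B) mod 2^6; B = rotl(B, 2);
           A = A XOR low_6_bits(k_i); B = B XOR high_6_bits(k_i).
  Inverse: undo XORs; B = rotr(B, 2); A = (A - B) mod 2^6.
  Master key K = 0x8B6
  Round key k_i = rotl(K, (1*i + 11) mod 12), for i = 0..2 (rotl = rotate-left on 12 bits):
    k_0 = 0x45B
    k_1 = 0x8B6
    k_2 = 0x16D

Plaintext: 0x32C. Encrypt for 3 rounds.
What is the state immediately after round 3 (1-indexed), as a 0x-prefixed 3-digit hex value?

0xC77

s_0 = plaintext = 0x32C
s_1 = Round(s_0, k_0) = 0x8E3
s_2 = Round(s_1, k_1) = 0xC2C
s_3 = Round(s_2, k_2) = 0xC77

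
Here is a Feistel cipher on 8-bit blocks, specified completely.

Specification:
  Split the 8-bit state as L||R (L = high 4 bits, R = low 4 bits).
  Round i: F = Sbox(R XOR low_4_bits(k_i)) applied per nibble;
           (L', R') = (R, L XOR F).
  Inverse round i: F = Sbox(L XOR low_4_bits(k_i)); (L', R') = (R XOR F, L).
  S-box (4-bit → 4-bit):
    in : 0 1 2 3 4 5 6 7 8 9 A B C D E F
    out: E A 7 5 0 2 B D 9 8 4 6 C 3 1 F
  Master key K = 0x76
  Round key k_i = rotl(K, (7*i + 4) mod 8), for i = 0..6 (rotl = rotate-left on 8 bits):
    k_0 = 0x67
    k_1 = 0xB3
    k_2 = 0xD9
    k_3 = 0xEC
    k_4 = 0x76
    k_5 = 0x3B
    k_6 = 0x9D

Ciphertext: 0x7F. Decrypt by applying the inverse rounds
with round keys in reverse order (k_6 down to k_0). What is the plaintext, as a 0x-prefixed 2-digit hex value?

s_0 = ciphertext = 0x7F
s_1 = InvRound(s_0, k_6) = 0xB7
s_2 = InvRound(s_1, k_5) = 0x9B
s_3 = InvRound(s_2, k_4) = 0x49
s_4 = InvRound(s_3, k_3) = 0x04
s_5 = InvRound(s_4, k_2) = 0xC0
s_6 = InvRound(s_5, k_1) = 0xFC
s_7 = InvRound(s_6, k_0) = 0x5F

0x5F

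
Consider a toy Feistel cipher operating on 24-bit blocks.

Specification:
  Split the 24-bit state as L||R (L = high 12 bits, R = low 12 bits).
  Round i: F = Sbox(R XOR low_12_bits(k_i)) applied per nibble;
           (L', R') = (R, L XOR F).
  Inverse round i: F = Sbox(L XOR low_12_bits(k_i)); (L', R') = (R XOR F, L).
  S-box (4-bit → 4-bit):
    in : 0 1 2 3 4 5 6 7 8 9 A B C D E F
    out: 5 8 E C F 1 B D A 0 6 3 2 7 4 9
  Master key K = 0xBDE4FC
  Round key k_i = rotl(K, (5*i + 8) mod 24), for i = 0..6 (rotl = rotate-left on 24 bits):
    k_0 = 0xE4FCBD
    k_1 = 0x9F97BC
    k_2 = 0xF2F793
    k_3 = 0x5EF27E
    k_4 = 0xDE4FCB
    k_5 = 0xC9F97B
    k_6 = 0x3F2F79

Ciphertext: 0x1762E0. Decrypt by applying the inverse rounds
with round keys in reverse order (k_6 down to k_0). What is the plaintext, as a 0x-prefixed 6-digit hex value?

0x339987

s_0 = ciphertext = 0x1762E0
s_1 = InvRound(s_0, k_6) = 0x6B9176
s_2 = InvRound(s_1, k_5) = 0x8586B9
s_3 = InvRound(s_2, k_4) = 0xBB5858
s_4 = InvRound(s_3, k_3) = 0x87BBB5
s_5 = InvRound(s_4, k_2) = 0x2FF87B
s_6 = InvRound(s_5, k_1) = 0x9872FF
s_7 = InvRound(s_6, k_0) = 0x339987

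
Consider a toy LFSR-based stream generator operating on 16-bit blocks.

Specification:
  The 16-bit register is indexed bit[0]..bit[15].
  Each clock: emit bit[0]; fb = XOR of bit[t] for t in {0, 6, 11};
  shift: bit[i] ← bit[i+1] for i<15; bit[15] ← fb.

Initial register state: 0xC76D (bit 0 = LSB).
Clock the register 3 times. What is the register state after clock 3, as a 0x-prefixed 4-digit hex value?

0x18ED

reg_0 = 0xC76D
clock 1: out=1, reg = 0x63B6
clock 2: out=0, reg = 0x31DB
clock 3: out=1, reg = 0x18ED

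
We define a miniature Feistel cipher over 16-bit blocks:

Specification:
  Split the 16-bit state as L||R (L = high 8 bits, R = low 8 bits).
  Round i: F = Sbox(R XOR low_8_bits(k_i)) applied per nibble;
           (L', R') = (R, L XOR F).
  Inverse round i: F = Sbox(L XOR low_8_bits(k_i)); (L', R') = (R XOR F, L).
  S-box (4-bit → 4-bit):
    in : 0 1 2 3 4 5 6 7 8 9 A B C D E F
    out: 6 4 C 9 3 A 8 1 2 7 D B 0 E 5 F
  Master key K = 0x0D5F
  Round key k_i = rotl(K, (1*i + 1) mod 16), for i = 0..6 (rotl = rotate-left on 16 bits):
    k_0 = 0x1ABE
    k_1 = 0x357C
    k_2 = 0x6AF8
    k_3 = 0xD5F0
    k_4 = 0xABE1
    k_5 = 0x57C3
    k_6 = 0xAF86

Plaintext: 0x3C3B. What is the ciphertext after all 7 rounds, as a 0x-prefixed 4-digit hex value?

s_0 = plaintext = 0x3C3B
s_1 = Round(s_0, k_0) = 0x3B16
s_2 = Round(s_1, k_1) = 0x16B6
s_3 = Round(s_2, k_2) = 0xB623
s_4 = Round(s_3, k_3) = 0x235F
s_5 = Round(s_4, k_4) = 0x5F96
s_6 = Round(s_5, k_5) = 0x96F5
s_7 = Round(s_6, k_6) = 0xF58F

0xF58F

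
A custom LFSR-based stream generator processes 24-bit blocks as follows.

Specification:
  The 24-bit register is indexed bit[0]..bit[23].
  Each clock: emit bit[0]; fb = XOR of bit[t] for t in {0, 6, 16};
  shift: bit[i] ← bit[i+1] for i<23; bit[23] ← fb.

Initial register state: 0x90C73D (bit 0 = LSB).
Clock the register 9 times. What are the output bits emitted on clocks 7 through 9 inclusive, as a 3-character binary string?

001

reg_0 = 0x90C73D
clock 1: out=1, reg = 0xC8639E
clock 2: out=0, reg = 0x6431CF
clock 3: out=1, reg = 0x3218E7
clock 4: out=1, reg = 0x190C73
clock 5: out=1, reg = 0x8C8639
clock 6: out=1, reg = 0xC6431C
clock 7: out=0, reg = 0x63218E
clock 8: out=0, reg = 0xB190C7
clock 9: out=1, reg = 0xD8C863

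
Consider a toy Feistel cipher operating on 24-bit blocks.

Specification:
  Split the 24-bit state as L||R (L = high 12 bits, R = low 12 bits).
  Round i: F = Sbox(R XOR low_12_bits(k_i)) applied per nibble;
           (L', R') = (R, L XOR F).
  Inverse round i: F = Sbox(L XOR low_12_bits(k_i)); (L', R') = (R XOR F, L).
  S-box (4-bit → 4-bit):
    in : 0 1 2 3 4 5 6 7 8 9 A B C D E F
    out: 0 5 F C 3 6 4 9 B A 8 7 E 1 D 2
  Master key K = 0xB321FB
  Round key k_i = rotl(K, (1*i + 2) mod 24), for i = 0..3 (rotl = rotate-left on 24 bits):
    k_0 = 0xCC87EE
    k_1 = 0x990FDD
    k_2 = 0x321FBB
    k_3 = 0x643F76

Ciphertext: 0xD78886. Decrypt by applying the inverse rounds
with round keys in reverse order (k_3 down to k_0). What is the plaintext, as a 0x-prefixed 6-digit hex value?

0xE44DCD

s_0 = ciphertext = 0xD78886
s_1 = InvRound(s_0, k_3) = 0x78BD78
s_2 = InvRound(s_1, k_2) = 0x6B878B
s_3 = InvRound(s_2, k_1) = 0xDCD6B8
s_4 = InvRound(s_3, k_0) = 0xE44DCD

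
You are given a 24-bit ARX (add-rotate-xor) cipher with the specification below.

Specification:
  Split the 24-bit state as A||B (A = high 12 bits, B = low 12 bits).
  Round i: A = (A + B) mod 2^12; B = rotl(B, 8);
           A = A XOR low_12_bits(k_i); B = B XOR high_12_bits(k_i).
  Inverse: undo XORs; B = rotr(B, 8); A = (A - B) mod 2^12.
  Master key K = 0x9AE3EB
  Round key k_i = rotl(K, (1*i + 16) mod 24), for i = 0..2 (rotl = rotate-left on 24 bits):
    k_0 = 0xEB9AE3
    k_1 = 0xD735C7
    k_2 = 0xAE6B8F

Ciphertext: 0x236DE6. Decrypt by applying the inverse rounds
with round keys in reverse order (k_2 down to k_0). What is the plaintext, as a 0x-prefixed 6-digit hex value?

s_0 = ciphertext = 0x236DE6
s_1 = InvRound(s_0, k_2) = 0x9B2007
s_2 = InvRound(s_1, k_1) = 0x52874D
s_3 = InvRound(s_2, k_0) = 0x082F49

0x082F49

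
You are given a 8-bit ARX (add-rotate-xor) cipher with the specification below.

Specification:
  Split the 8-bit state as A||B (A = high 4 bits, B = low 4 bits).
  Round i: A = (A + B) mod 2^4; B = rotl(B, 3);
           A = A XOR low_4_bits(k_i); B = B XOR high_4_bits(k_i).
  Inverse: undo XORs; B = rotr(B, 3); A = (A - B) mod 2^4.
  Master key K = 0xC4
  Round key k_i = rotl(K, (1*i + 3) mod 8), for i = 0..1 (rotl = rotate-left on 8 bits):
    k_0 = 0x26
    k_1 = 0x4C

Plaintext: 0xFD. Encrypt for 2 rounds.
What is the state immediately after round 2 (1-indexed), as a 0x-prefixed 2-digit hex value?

0xA2

s_0 = plaintext = 0xFD
s_1 = Round(s_0, k_0) = 0xAC
s_2 = Round(s_1, k_1) = 0xA2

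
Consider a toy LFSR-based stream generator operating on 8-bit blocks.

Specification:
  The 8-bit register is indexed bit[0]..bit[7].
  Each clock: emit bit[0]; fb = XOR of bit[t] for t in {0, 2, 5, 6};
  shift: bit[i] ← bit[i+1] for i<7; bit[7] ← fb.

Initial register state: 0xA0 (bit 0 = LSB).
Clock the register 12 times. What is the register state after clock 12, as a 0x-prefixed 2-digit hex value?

0x37

reg_0 = 0xA0
clock 1: out=0, reg = 0xD0
clock 2: out=0, reg = 0xE8
clock 3: out=0, reg = 0x74
clock 4: out=0, reg = 0xBA
clock 5: out=0, reg = 0xDD
clock 6: out=1, reg = 0xEE
clock 7: out=0, reg = 0xF7
clock 8: out=1, reg = 0x7B
clock 9: out=1, reg = 0xBD
clock 10: out=1, reg = 0xDE
clock 11: out=0, reg = 0x6F
clock 12: out=1, reg = 0x37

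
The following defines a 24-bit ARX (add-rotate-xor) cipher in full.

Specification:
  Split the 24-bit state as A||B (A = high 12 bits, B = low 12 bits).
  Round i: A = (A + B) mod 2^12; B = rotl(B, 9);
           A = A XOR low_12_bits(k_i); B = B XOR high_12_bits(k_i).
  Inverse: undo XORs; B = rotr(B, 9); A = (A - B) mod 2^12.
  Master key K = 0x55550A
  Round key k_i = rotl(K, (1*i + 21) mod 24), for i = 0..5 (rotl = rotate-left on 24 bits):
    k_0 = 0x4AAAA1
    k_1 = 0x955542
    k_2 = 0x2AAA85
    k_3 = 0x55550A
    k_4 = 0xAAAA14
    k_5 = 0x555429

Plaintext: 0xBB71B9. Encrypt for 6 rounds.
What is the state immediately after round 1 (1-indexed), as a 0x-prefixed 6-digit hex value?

s_0 = plaintext = 0xBB71B9
s_1 = Round(s_0, k_0) = 0x7D169D
s_2 = Round(s_1, k_1) = 0xB2C386
s_3 = Round(s_2, k_2) = 0x437EDA
s_4 = Round(s_3, k_3) = 0x61B08E
s_5 = Round(s_4, k_4) = 0xCBD6BB
s_6 = Round(s_5, k_5) = 0x751382

0x7D169D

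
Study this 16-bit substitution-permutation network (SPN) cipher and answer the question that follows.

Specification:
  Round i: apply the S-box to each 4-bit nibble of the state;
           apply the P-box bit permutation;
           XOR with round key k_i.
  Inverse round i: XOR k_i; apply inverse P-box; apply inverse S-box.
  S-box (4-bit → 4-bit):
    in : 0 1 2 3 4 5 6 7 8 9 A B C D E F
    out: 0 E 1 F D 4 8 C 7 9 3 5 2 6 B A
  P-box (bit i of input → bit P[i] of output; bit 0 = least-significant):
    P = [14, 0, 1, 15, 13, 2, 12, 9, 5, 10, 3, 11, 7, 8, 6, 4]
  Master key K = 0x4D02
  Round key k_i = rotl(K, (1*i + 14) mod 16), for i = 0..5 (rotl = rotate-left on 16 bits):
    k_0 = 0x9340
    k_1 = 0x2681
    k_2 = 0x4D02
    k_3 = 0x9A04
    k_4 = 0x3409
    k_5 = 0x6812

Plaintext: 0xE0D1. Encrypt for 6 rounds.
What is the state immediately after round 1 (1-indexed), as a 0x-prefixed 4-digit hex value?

s_0 = plaintext = 0xE0D1
s_1 = Round(s_0, k_0) = 0x02D7
s_2 = Round(s_1, k_1) = 0xB6A7
s_3 = Round(s_2, k_2) = 0xE5C4
s_4 = Round(s_3, k_3) = 0x5B9A
s_5 = Round(s_4, k_4) = 0x5660
s_6 = Round(s_5, k_5) = 0x6252

0x02D7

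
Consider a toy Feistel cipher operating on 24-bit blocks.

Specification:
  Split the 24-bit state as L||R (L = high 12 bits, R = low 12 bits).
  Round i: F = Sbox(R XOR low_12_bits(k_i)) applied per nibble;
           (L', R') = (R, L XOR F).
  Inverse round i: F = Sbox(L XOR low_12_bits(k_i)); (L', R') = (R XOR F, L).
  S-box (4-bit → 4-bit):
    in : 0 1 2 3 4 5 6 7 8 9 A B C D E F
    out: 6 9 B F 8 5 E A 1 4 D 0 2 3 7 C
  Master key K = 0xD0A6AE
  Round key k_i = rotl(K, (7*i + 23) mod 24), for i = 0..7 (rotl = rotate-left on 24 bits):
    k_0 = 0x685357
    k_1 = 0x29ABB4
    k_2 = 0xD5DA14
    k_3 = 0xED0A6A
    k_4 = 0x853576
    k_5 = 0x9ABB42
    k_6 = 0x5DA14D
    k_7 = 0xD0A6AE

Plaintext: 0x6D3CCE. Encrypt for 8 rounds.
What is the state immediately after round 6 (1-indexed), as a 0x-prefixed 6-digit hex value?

0xD3C947

s_0 = plaintext = 0x6D3CCE
s_1 = Round(s_0, k_0) = 0xCCEA97
s_2 = Round(s_1, k_1) = 0xA97571
s_3 = Round(s_2, k_2) = 0x571672
s_4 = Round(s_3, k_3) = 0x6727E0
s_5 = Round(s_4, k_4) = 0x7E0D3C
s_6 = Round(s_5, k_5) = 0xD3C947
s_7 = Round(s_6, k_6) = 0x947C51
s_8 = Round(s_7, k_7) = 0xC5148B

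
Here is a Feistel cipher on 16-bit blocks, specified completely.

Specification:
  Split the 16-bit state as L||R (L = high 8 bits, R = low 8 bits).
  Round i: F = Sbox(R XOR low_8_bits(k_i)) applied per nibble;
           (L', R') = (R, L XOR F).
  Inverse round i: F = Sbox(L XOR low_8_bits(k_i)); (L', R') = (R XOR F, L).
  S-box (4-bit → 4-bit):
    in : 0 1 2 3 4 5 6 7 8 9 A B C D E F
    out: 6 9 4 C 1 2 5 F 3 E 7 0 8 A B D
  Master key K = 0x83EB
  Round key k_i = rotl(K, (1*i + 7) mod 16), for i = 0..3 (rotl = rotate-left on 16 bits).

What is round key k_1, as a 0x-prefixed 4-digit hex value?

K = 0x83EB
k_0 = rotl(K, (1*0+7) mod 16) = rotl(K, 7) = 0xF5C1
k_1 = rotl(K, (1*1+7) mod 16) = rotl(K, 8) = 0xEB83

0xEB83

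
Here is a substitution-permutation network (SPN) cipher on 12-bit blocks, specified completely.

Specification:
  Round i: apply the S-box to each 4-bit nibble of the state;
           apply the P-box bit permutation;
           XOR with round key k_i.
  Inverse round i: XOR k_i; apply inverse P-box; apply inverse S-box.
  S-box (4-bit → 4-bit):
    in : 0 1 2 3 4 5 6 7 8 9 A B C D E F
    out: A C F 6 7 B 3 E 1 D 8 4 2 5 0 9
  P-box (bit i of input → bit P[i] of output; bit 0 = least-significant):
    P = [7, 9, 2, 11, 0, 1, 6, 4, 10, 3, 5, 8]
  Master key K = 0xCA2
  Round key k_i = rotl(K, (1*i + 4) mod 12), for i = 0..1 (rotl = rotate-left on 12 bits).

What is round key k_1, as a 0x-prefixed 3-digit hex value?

0x459

K = 0xCA2
k_0 = rotl(K, (1*0+4) mod 12) = rotl(K, 4) = 0xA2C
k_1 = rotl(K, (1*1+4) mod 12) = rotl(K, 5) = 0x459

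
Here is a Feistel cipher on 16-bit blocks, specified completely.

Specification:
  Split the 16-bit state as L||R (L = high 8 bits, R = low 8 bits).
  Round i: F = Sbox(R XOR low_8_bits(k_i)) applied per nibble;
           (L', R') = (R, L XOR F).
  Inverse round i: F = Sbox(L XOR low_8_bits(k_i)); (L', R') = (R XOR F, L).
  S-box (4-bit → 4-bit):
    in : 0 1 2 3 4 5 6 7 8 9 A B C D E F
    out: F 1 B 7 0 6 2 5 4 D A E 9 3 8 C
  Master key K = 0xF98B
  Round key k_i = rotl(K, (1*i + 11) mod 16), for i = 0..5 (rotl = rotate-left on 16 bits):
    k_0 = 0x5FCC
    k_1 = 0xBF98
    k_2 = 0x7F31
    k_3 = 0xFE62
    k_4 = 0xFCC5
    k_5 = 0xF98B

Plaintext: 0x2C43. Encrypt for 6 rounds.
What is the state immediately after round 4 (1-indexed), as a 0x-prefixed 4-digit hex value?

s_0 = plaintext = 0x2C43
s_1 = Round(s_0, k_0) = 0x4360
s_2 = Round(s_1, k_1) = 0x6087
s_3 = Round(s_2, k_2) = 0x8782
s_4 = Round(s_3, k_3) = 0x8208
s_5 = Round(s_4, k_4) = 0x0811
s_6 = Round(s_5, k_5) = 0x11D2

0x8208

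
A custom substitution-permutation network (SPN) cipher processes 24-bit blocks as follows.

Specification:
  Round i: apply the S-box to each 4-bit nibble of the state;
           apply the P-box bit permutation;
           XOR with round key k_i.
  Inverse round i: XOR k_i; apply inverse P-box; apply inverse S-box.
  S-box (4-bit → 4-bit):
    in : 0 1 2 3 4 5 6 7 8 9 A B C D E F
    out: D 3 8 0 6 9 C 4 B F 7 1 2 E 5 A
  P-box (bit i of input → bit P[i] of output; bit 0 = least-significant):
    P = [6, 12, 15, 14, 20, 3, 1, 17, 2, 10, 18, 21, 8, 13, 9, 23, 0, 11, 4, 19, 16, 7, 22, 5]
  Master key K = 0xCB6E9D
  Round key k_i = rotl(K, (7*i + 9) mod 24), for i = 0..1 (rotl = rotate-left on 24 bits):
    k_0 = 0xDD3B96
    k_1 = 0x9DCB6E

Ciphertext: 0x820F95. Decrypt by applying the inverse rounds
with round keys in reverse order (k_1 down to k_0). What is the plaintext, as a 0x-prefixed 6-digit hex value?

0xEFEAE3

s_0 = ciphertext = 0x820F95
s_1 = InvRound(s_0, k_1) = 0x803490
s_2 = InvRound(s_1, k_0) = 0xEFEAE3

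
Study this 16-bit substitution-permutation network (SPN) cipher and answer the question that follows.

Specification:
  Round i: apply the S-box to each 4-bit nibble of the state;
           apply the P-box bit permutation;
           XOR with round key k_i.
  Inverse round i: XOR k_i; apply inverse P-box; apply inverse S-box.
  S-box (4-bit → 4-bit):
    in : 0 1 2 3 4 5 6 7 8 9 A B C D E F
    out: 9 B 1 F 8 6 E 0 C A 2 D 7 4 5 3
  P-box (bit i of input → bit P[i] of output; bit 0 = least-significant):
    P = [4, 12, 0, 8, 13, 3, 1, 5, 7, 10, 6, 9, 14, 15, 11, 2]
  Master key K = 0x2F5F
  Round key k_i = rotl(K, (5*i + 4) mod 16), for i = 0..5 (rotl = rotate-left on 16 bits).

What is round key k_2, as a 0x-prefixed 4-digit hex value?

K = 0x2F5F
k_0 = rotl(K, (5*0+4) mod 16) = rotl(K, 4) = 0xF5F2
k_1 = rotl(K, (5*1+4) mod 16) = rotl(K, 9) = 0xBE5E
k_2 = rotl(K, (5*2+4) mod 16) = rotl(K, 14) = 0xCBD7

0xCBD7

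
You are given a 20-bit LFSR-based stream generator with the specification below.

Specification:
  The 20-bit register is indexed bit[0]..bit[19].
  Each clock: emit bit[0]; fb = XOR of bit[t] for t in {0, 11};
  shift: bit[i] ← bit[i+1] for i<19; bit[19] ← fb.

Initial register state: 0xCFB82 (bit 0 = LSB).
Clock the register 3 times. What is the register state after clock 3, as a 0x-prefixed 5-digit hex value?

0xB9F70

reg_0 = 0xCFB82
clock 1: out=0, reg = 0xE7DC1
clock 2: out=1, reg = 0x73EE0
clock 3: out=0, reg = 0xB9F70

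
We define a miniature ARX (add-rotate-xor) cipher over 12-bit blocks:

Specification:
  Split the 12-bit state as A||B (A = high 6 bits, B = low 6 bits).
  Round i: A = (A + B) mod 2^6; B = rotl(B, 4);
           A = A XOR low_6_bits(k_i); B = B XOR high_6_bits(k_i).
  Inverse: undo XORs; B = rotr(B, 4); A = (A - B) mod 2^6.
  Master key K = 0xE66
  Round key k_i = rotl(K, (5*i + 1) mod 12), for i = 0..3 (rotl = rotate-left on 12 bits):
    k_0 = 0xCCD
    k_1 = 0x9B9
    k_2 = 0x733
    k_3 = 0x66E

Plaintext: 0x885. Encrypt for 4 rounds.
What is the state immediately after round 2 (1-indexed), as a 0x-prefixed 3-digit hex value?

s_0 = plaintext = 0x885
s_1 = Round(s_0, k_0) = 0xAA2
s_2 = Round(s_1, k_1) = 0xD4E
s_3 = Round(s_2, k_2) = 0xC3F
s_4 = Round(s_3, k_3) = 0x066

0xD4E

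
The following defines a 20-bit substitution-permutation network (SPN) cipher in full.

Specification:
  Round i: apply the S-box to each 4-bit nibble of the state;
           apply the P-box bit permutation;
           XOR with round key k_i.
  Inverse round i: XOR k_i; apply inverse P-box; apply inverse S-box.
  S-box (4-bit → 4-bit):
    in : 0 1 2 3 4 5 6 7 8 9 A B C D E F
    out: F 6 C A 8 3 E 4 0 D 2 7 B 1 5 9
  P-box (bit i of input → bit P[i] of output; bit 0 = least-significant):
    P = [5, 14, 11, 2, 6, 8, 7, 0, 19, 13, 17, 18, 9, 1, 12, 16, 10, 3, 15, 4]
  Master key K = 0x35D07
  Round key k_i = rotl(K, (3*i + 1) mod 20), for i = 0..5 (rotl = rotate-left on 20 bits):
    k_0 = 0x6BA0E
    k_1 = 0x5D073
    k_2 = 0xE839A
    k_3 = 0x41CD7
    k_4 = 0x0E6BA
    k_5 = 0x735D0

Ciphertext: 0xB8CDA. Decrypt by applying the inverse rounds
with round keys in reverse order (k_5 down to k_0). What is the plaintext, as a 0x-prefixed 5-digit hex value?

s_0 = ciphertext = 0xB8CDA
s_1 = InvRound(s_0, k_5) = 0x11CA7
s_2 = InvRound(s_1, k_4) = 0x69A46
s_3 = InvRound(s_2, k_3) = 0x9D728
s_4 = InvRound(s_3, k_2) = 0xF6275
s_5 = InvRound(s_4, k_1) = 0x7BB84
s_6 = InvRound(s_5, k_0) = 0xA3818

0xA3818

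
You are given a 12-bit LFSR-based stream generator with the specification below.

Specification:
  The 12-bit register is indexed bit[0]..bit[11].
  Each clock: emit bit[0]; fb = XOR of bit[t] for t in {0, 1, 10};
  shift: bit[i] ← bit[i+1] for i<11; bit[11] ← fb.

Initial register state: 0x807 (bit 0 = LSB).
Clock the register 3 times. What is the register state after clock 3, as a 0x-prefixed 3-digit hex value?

0xD00

reg_0 = 0x807
clock 1: out=1, reg = 0x403
clock 2: out=1, reg = 0xA01
clock 3: out=1, reg = 0xD00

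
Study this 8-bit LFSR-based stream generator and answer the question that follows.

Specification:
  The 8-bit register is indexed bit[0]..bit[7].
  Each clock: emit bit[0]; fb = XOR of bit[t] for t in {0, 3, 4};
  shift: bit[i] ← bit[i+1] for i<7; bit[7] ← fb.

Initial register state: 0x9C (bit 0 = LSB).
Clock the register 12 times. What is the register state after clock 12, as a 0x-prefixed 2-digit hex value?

0x02

reg_0 = 0x9C
clock 1: out=0, reg = 0x4E
clock 2: out=0, reg = 0xA7
clock 3: out=1, reg = 0xD3
clock 4: out=1, reg = 0x69
clock 5: out=1, reg = 0x34
clock 6: out=0, reg = 0x9A
clock 7: out=0, reg = 0x4D
clock 8: out=1, reg = 0x26
clock 9: out=0, reg = 0x13
clock 10: out=1, reg = 0x09
clock 11: out=1, reg = 0x04
clock 12: out=0, reg = 0x02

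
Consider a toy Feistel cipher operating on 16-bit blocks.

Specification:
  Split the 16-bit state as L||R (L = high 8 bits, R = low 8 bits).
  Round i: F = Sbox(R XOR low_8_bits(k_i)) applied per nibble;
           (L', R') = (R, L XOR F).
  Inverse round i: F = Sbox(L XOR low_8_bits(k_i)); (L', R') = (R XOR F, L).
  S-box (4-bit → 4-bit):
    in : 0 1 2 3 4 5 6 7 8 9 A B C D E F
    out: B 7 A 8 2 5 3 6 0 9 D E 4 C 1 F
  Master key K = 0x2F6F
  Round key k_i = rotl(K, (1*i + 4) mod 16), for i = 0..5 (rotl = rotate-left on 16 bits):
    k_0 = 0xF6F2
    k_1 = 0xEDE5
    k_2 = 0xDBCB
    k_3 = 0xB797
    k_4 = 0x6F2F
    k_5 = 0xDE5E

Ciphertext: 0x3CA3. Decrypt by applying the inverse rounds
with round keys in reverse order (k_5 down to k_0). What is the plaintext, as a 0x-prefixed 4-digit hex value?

s_0 = ciphertext = 0x3CA3
s_1 = InvRound(s_0, k_5) = 0x993C
s_2 = InvRound(s_1, k_4) = 0xDF99
s_3 = InvRound(s_2, k_3) = 0xB9DF
s_4 = InvRound(s_3, k_2) = 0xB5B9
s_5 = InvRound(s_4, k_1) = 0xE2B5
s_6 = InvRound(s_5, k_0) = 0xCEE2

0xCEE2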